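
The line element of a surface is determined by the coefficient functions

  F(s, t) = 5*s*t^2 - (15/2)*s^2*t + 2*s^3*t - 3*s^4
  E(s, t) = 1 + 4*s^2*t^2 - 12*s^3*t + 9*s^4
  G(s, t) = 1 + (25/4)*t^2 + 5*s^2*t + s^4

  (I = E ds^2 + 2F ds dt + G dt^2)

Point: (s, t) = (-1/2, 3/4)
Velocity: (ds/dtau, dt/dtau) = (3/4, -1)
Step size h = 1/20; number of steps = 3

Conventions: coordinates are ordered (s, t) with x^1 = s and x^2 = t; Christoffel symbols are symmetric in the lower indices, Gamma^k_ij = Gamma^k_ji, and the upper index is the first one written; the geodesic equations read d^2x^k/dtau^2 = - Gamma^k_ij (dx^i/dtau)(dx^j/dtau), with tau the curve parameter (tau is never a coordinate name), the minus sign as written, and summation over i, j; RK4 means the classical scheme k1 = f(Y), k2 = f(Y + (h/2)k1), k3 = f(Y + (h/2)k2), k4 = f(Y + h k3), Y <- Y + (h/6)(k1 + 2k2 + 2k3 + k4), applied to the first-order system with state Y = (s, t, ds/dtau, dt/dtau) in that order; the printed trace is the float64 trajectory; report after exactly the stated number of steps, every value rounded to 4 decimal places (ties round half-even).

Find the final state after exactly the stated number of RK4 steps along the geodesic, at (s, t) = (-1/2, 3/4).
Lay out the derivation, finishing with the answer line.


f(Y) = (ds/dtau, dt/dtau, -Gamma^s_ij Y'^i Y'^j, -Gamma^t_ij Y'^i Y'^j) with the Gammas evaluated at the stage position; h = 0.050000; intermediate values shown to 6 dp
step 0: s = -0.5000, t = 0.7500, ds/dtau = 0.7500, dt/dtau = -1.0000
step 1:
  k1: at (s, t) = (-0.500000, 0.750000), (ds/dtau, dt/dtau) = (0.750000, -1.000000); Gamma_sss = -0.869215, Gamma_sst = 0.193159, Gamma_stt = -0.482897, Gamma_tss = 1.231388, Gamma_tst = -0.273642, Gamma_ttt = 0.684105; k1 = (0.750000, -1.000000, 1.261569, -1.787223)
  k2: at (s, t) = (-0.481250, 0.725000), (ds/dtau, dt/dtau) = (0.781539, -1.044681); Gamma_sss = -0.848652, Gamma_sst = 0.188318, Gamma_stt = -0.489136, Gamma_tss = 1.245662, Gamma_tst = -0.276415, Gamma_ttt = 0.717961; k2 = (0.781539, -1.044681, 1.359689, -1.995770)
  k3: at (s, t) = (-0.480462, 0.723883), (ds/dtau, dt/dtau) = (0.783992, -1.049894); Gamma_sss = -0.847771, Gamma_sst = 0.188116, Gamma_stt = -0.489415, Gamma_tss = 1.246228, Gamma_tst = -0.276531, Gamma_ttt = 0.719442; k3 = (0.783992, -1.049894, 1.370229, -2.014242)
  k4: at (s, t) = (-0.460800, 0.697505), (ds/dtau, dt/dtau) = (0.818511, -1.100712); Gamma_sss = -0.823579, Gamma_sst = 0.182463, Gamma_stt = -0.494962, Gamma_tss = 1.258762, Gamma_tst = -0.278877, Gamma_ttt = 0.756501; k4 = (0.818511, -1.100712, 1.480224, -2.262379)
  Y <- Y + (h/6)(k1 + 2k2 + 2k3 + k4): s = -0.4608, t = 0.6976, ds/dtau = 0.8183, dt/dtau = -1.1006
step 2:
  k1: at (s, t) = (-0.460837, 0.697584), (ds/dtau, dt/dtau) = (0.818347, -1.100580); Gamma_sss = -0.823610, Gamma_sst = 0.182468, Gamma_stt = -0.494935, Gamma_tss = 1.258736, Gamma_tst = -0.278868, Gamma_ttt = 0.756417; k1 = (0.818347, -1.100580, 1.479749, -2.261525)
  k2: at (s, t) = (-0.440378, 0.670070), (ds/dtau, dt/dtau) = (0.855341, -1.157118); Gamma_sss = -0.795500, Gamma_sst = 0.175934, Gamma_stt = -0.499383, Gamma_tss = 1.268700, Gamma_tst = -0.280588, Gamma_ttt = 0.796440; k2 = (0.855341, -1.157118, 1.598884, -2.549974)
  k3: at (s, t) = (-0.439453, 0.668657), (ds/dtau, dt/dtau) = (0.858319, -1.164330); Gamma_sss = -0.794248, Gamma_sst = 0.175658, Gamma_stt = -0.499649, Gamma_tss = 1.269089, Gamma_tst = -0.280675, Gamma_ttt = 0.798363; k3 = (0.858319, -1.164330, 1.613580, -2.578257)
  k4: at (s, t) = (-0.417921, 0.639368), (ds/dtau, dt/dtau) = (0.899026, -1.229493); Gamma_sss = -0.761271, Gamma_sst = 0.168056, Gamma_stt = -0.502654, Gamma_tss = 1.275334, Gamma_tst = -0.281538, Gamma_ttt = 0.842080; k4 = (0.899026, -1.229493, 1.746653, -2.926113)
  Y <- Y + (h/6)(k1 + 2k2 + 2k3 + k4): s = -0.4180, t = 0.6395, ds/dtau = 0.8988, dt/dtau = -1.2293
step 3:
  k1: at (s, t) = (-0.417964, 0.639476), (ds/dtau, dt/dtau) = (0.898775, -1.229281); Gamma_sss = -0.761315, Gamma_sst = 0.168062, Gamma_stt = -0.502619, Gamma_tss = 1.275321, Gamma_tst = -0.281529, Gamma_ttt = 0.841965; k1 = (0.898775, -1.229281, 1.745876, -2.924613)
  k2: at (s, t) = (-0.395495, 0.608744), (ds/dtau, dt/dtau) = (0.942422, -1.302396); Gamma_sss = -0.723148, Gamma_sst = 0.159312, Gamma_stt = -0.503521, Gamma_tss = 1.276498, Gamma_tst = -0.281217, Gamma_ttt = 0.888813; k2 = (0.942422, -1.302396, 1.887442, -3.331704)
  k3: at (s, t) = (-0.394404, 0.606916), (ds/dtau, dt/dtau) = (0.945961, -1.312574); Gamma_sss = -0.721365, Gamma_sst = 0.158932, Gamma_stt = -0.503710, Gamma_tss = 1.276419, Gamma_tst = -0.281223, Gamma_ttt = 0.891291; k3 = (0.945961, -1.312574, 1.907998, -3.376109)
  k4: at (s, t) = (-0.370666, 0.573848), (ds/dtau, dt/dtau) = (0.994175, -1.398087); Gamma_sss = -0.676792, Gamma_sst = 0.148806, Gamma_stt = -0.501819, Gamma_tss = 1.270217, Gamma_tst = -0.279282, Gamma_ttt = 0.941824; k4 = (0.994175, -1.398087, 2.063470, -3.872767)
  Y <- Y + (h/6)(k1 + 2k2 + 2k3 + k4): s = -0.3707, t = 0.5740, ds/dtau = 0.9938, dt/dtau = -1.3977

Answer: s = -0.3707, t = 0.5740, ds/dtau = 0.9938, dt/dtau = -1.3977


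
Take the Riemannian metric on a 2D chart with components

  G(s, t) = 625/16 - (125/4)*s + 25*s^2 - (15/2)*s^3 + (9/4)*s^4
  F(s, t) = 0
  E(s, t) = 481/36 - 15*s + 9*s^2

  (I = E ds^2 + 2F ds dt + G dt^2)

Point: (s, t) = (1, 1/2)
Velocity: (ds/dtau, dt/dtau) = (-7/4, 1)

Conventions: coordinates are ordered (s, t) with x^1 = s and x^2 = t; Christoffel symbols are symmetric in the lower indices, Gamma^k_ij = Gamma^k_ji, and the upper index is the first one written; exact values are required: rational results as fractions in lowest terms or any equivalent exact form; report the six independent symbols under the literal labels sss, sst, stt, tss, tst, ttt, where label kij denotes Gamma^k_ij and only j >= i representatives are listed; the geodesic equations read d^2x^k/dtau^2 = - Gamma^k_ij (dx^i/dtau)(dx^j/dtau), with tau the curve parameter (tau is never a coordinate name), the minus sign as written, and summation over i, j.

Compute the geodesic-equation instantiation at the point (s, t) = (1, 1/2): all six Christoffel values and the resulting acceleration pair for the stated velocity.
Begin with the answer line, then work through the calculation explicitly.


Answer: Gamma_sss = 54/265, Gamma_sst = 0, Gamma_stt = -189/530, Gamma_tss = 0, Gamma_tst = 2/21, Gamma_ttt = 0; accelerations (d^2s/dtau^2, d^2t/dtau^2) = (-567/2120, 1/3)

E = 265/36, F = 0, G = 441/16 at the point
E_s = 3, E_t = 0, F_s = 0, F_t = 0, G_s = 21/4, G_t = 0
EG - F^2 = 12985/64;  g^inv = (64/12985) * [[441/16, 0], [0, 265/36]]
first-kind symbols [ij,l] = (1/2)(d_i g_jl + d_j g_il - d_l g_ij): [ss,s] = E_s/2 = 3/2, [ss,t] = F_s - E_t/2 = 0, [st,s] = E_t/2 = 0, [st,t] = G_s/2 = 21/8, [tt,s] = F_t - G_s/2 = -21/8, [tt,t] = G_t/2 = 0
Gamma^s_ij = (G*[ij,s] - F*[ij,t])/(EG - F^2), Gamma^t_ij = (E*[ij,t] - F*[ij,s])/(EG - F^2)
Gamma_sss = 54/265, Gamma_sst = 0, Gamma_stt = -189/530, Gamma_tss = 0, Gamma_tst = 2/21, Gamma_ttt = 0
d^2s/dtau^2 = -(Gamma_sss*(-7/4)^2 + 2*Gamma_sst*(-7/4)*(1) + Gamma_stt*(1)^2) = -567/2120
d^2t/dtau^2 = -(Gamma_tss*(-7/4)^2 + 2*Gamma_tst*(-7/4)*(1) + Gamma_ttt*(1)^2) = 1/3


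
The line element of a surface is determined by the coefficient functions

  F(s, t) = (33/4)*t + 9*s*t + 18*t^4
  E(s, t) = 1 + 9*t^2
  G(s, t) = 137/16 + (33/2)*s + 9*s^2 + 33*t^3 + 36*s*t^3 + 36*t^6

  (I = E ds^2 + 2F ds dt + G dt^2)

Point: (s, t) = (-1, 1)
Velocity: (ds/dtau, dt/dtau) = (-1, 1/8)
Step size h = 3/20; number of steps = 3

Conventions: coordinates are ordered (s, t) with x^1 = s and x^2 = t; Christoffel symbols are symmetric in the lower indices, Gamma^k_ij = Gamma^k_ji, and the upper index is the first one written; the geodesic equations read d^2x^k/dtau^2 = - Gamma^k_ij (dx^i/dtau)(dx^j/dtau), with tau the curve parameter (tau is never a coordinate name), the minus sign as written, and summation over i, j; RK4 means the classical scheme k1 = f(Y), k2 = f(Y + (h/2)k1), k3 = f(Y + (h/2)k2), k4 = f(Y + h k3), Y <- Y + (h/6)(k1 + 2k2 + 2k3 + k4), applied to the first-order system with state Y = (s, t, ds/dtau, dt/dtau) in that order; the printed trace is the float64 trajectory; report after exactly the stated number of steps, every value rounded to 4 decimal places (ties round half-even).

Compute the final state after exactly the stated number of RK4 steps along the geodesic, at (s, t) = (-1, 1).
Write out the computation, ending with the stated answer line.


f(Y) = (ds/dtau, dt/dtau, -Gamma^s_ij Y'^i Y'^j, -Gamma^t_ij Y'^i Y'^j) with the Gammas evaluated at the stage position; h = 0.150000; intermediate values shown to 6 dp
step 0: s = -1.0000, t = 1.0000, ds/dtau = -1.0000, dt/dtau = 0.1250
step 1:
  k1: at (s, t) = (-1.000000, 1.000000), (ds/dtau, dt/dtau) = (-1.000000, 0.125000); Gamma_sss = 0.000000, Gamma_sst = 0.208999, Gamma_stt = 1.253991, Gamma_tss = 0.000000, Gamma_tst = 0.400581, Gamma_ttt = 2.403483; k1 = (-1.000000, 0.125000, 0.032656, 0.062591)
  k2: at (s, t) = (-1.075000, 1.009375), (ds/dtau, dt/dtau) = (-0.997551, 0.129694); Gamma_sss = 0.000000, Gamma_sst = 0.213216, Gamma_stt = 1.303396, Gamma_tss = 0.000000, Gamma_tst = 0.401020, Gamma_ttt = 2.451445; k2 = (-0.997551, 0.129694, 0.033246, 0.062530)
  k3: at (s, t) = (-1.074816, 1.009727), (ds/dtau, dt/dtau) = (-0.997507, 0.129690); Gamma_sss = 0.000000, Gamma_sst = 0.212859, Gamma_stt = 1.302123, Gamma_tss = 0.000000, Gamma_tst = 0.400702, Gamma_ttt = 2.451210; k3 = (-0.997507, 0.129690, 0.033173, 0.062447)
  k4: at (s, t) = (-1.149626, 1.019453), (ds/dtau, dt/dtau) = (-0.995024, 0.134367); Gamma_sss = 0.000000, Gamma_sst = 0.216556, Gamma_stt = 1.350382, Gamma_tss = 0.000000, Gamma_tst = 0.400641, Gamma_ttt = 2.498284; k4 = (-0.995024, 0.134367, 0.033526, 0.062025)
  Y <- Y + (h/6)(k1 + 2k2 + 2k3 + k4): s = -1.1496, t = 1.0195, ds/dtau = -0.9950, dt/dtau = 0.1344
step 2:
  k1: at (s, t) = (-1.149628, 1.019453), (ds/dtau, dt/dtau) = (-0.995024, 0.134364); Gamma_sss = 0.000000, Gamma_sst = 0.216557, Gamma_stt = 1.350385, Gamma_tss = 0.000000, Gamma_tst = 0.400642, Gamma_ttt = 2.498286; k1 = (-0.995024, 0.134364, 0.033526, 0.062025)
  k2: at (s, t) = (-1.224255, 1.029531), (ds/dtau, dt/dtau) = (-0.992510, 0.139016); Gamma_sss = 0.000000, Gamma_sst = 0.219693, Gamma_stt = 1.397162, Gamma_tss = 0.000000, Gamma_tst = 0.400084, Gamma_ttt = 2.544373; k2 = (-0.992510, 0.139016, 0.033624, 0.061232)
  k3: at (s, t) = (-1.224067, 1.029880), (ds/dtau, dt/dtau) = (-0.992503, 0.138957); Gamma_sss = 0.000000, Gamma_sst = 0.219311, Gamma_stt = 1.395678, Gamma_tss = 0.000000, Gamma_tst = 0.399766, Gamma_ttt = 2.544073; k3 = (-0.992503, 0.138957, 0.033543, 0.061144)
  k4: at (s, t) = (-1.298504, 1.040297), (ds/dtau, dt/dtau) = (-0.989993, 0.143536); Gamma_sss = 0.000000, Gamma_sst = 0.221833, Gamma_stt = 1.440430, Gamma_tss = 0.000000, Gamma_tst = 0.398720, Gamma_ttt = 2.589013; k4 = (-0.989993, 0.143536, 0.033368, 0.059976)
  Y <- Y + (h/6)(k1 + 2k2 + 2k3 + k4): s = -1.2985, t = 1.0403, ds/dtau = -0.9900, dt/dtau = 0.1435
step 3:
  k1: at (s, t) = (-1.298505, 1.040300), (ds/dtau, dt/dtau) = (-0.989994, 0.143533); Gamma_sss = 0.000000, Gamma_sst = 0.221830, Gamma_stt = 1.440420, Gamma_tss = 0.000000, Gamma_tst = 0.398718, Gamma_ttt = 2.589012; k1 = (-0.989994, 0.143533, 0.033368, 0.059975)
  k2: at (s, t) = (-1.372754, 1.051064), (ds/dtau, dt/dtau) = (-0.987491, 0.148031); Gamma_sss = 0.000000, Gamma_sst = 0.223698, Gamma_stt = 1.482762, Gamma_tss = 0.000000, Gamma_tst = 0.397185, Gamma_ttt = 2.632710; k2 = (-0.987491, 0.148031, 0.032908, 0.058429)
  k3: at (s, t) = (-1.372566, 1.051402), (ds/dtau, dt/dtau) = (-0.987526, 0.147915); Gamma_sss = 0.000000, Gamma_sst = 0.223305, Gamma_stt = 1.481113, Gamma_tss = 0.000000, Gamma_tst = 0.396876, Gamma_ttt = 2.632352; k3 = (-0.987526, 0.147915, 0.032831, 0.058351)
  k4: at (s, t) = (-1.446633, 1.062487), (ds/dtau, dt/dtau) = (-0.985069, 0.152286); Gamma_sss = 0.000000, Gamma_sst = 0.224501, Gamma_stt = 1.520605, Gamma_tss = 0.000000, Gamma_tst = 0.394888, Gamma_ttt = 2.674680; k4 = (-0.985069, 0.152286, 0.032091, 0.056447)
  Y <- Y + (h/6)(k1 + 2k2 + 2k3 + k4): s = -1.4466, t = 1.0625, ds/dtau = -0.9851, dt/dtau = 0.1523

Answer: s = -1.4466, t = 1.0625, ds/dtau = -0.9851, dt/dtau = 0.1523


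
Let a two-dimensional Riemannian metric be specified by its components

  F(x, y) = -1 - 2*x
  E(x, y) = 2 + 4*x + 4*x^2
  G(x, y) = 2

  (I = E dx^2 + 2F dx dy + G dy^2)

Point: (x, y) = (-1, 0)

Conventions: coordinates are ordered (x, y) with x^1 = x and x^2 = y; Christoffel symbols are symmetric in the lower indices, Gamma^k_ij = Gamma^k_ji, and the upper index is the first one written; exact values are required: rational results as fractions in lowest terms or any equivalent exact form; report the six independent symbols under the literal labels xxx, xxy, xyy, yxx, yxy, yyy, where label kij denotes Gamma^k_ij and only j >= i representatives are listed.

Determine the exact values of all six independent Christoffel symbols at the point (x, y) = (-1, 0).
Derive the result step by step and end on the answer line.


E = 2, F = 1, G = 2 at the point
E_x = -4, E_y = 0, F_x = -2, F_y = 0, G_x = 0, G_y = 0
EG - F^2 = 3;  g^inv = (1/3) * [[2, -1], [-1, 2]]
first-kind symbols [ij,l] = (1/2)(d_i g_jl + d_j g_il - d_l g_ij): [xx,x] = E_x/2 = -2, [xx,y] = F_x - E_y/2 = -2, [xy,x] = E_y/2 = 0, [xy,y] = G_x/2 = 0, [yy,x] = F_y - G_x/2 = 0, [yy,y] = G_y/2 = 0
Gamma^x_ij = (G*[ij,x] - F*[ij,y])/(EG - F^2), Gamma^y_ij = (E*[ij,y] - F*[ij,x])/(EG - F^2)

Answer: Gamma_xxx = -2/3, Gamma_xxy = 0, Gamma_xyy = 0, Gamma_yxx = -2/3, Gamma_yxy = 0, Gamma_yyy = 0


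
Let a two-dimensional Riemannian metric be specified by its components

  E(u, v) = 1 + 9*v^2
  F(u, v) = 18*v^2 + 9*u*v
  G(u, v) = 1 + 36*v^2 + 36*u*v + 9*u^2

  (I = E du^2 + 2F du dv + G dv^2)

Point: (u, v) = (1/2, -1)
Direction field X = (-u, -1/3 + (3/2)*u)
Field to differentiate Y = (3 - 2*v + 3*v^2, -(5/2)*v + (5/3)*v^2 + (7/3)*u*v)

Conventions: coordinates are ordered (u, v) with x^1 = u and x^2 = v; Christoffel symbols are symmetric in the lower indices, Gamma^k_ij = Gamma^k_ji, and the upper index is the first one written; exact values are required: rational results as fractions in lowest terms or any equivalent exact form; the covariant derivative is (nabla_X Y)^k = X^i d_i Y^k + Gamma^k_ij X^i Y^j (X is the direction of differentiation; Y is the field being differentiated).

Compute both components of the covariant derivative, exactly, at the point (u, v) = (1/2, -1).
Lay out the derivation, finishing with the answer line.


E = 10, F = 27/2, G = 85/4 at the point
E_u = 0, E_v = -18, F_u = -9, F_v = -63/2, G_u = -27, G_v = -54
EG - F^2 = 121/4;  g^inv = (4/121) * [[85/4, -27/2], [-27/2, 10]]
first-kind symbols [ij,l] = (1/2)(d_i g_jl + d_j g_il - d_l g_ij): [uu,u] = E_u/2 = 0, [uu,v] = F_u - E_v/2 = 0, [uv,u] = E_v/2 = -9, [uv,v] = G_u/2 = -27/2, [vv,u] = F_v - G_u/2 = -18, [vv,v] = G_v/2 = -27
Gamma^u_ij = (G*[ij,u] - F*[ij,v])/(EG - F^2), Gamma^v_ij = (E*[ij,v] - F*[ij,u])/(EG - F^2)
Gamma_uuu = 0, Gamma_uuv = -36/121, Gamma_uvv = -72/121, Gamma_vuu = 0, Gamma_vuv = -54/121, Gamma_vvv = -108/121
X = (-1/2, 5/12), Y = (8, 3) at the point

Answer: (nabla_X Y)^u = -1678/363, (nabla_X Y)^v = -2953/1089


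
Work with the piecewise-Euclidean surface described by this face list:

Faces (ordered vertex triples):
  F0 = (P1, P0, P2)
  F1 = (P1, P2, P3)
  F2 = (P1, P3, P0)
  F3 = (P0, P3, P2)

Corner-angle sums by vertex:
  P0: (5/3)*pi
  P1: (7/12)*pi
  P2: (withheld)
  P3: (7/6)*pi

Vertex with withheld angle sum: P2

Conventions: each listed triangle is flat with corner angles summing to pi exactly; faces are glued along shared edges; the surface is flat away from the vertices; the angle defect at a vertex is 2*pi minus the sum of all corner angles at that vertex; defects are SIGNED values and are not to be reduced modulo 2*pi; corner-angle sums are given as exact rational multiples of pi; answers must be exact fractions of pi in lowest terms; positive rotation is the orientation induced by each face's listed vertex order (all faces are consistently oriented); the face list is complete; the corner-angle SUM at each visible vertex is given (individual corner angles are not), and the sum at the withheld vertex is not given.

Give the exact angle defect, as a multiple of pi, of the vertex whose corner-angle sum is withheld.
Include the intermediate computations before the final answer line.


V = 4, E = 6, F = 4; chi = V - E + F = 2
Gauss-Bonnet: total defect = 2*pi*chi = 4*pi; visible defects sum to (31/12)*pi

Answer: defect(P2) = (17/12)*pi


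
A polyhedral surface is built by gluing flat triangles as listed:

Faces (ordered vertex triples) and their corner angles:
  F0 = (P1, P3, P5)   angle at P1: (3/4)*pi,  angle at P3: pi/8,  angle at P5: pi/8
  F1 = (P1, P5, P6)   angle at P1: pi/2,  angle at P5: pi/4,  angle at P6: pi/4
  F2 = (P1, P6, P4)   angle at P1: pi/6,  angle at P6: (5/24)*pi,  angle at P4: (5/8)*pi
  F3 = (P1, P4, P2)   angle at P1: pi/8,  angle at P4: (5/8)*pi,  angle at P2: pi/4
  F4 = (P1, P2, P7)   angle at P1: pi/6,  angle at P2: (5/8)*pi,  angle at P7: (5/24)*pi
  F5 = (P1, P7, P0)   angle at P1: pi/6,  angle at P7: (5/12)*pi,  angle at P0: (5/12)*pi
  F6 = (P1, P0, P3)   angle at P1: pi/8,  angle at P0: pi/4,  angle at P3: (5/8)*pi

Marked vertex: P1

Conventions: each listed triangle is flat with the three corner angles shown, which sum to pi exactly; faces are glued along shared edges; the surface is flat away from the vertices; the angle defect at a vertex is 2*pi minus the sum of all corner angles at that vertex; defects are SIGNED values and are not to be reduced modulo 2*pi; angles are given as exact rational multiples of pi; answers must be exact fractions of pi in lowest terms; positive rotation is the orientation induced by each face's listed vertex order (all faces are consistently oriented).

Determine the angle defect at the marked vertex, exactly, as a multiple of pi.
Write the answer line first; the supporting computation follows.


Answer: defect(P1) = 0

Sum of corner angles at P1: 2*pi
defect = 2*pi - 2*pi


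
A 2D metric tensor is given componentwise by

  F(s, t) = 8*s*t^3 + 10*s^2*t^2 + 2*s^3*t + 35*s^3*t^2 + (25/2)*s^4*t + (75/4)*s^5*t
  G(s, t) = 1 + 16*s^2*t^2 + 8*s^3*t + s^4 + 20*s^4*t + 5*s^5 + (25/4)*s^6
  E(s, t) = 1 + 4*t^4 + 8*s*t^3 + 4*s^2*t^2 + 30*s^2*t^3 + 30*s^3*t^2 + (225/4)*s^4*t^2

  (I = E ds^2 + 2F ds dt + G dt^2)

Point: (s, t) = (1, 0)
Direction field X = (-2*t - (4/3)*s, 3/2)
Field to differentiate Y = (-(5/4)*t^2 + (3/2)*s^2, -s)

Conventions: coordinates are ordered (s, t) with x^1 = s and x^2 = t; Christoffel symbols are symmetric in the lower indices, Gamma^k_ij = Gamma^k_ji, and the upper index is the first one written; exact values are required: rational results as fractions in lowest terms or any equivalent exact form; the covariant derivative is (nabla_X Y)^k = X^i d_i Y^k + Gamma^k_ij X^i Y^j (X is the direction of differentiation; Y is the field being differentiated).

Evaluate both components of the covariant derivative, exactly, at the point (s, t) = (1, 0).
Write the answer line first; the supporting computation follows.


Answer: (nabla_X Y)^s = -4, (nabla_X Y)^t = 1853/212

E = 1, F = 0, G = 53/4 at the point
E_s = 0, E_t = 0, F_s = 0, F_t = 133/4, G_s = 133/2, G_t = 28
EG - F^2 = 53/4;  g^inv = (4/53) * [[53/4, 0], [0, 1]]
first-kind symbols [ij,l] = (1/2)(d_i g_jl + d_j g_il - d_l g_ij): [ss,s] = E_s/2 = 0, [ss,t] = F_s - E_t/2 = 0, [st,s] = E_t/2 = 0, [st,t] = G_s/2 = 133/4, [tt,s] = F_t - G_s/2 = 0, [tt,t] = G_t/2 = 14
Gamma^s_ij = (G*[ij,s] - F*[ij,t])/(EG - F^2), Gamma^t_ij = (E*[ij,t] - F*[ij,s])/(EG - F^2)
Gamma_sss = 0, Gamma_sst = 0, Gamma_stt = 0, Gamma_tss = 0, Gamma_tst = 133/53, Gamma_ttt = 56/53
X = (-4/3, 3/2), Y = (3/2, -1) at the point


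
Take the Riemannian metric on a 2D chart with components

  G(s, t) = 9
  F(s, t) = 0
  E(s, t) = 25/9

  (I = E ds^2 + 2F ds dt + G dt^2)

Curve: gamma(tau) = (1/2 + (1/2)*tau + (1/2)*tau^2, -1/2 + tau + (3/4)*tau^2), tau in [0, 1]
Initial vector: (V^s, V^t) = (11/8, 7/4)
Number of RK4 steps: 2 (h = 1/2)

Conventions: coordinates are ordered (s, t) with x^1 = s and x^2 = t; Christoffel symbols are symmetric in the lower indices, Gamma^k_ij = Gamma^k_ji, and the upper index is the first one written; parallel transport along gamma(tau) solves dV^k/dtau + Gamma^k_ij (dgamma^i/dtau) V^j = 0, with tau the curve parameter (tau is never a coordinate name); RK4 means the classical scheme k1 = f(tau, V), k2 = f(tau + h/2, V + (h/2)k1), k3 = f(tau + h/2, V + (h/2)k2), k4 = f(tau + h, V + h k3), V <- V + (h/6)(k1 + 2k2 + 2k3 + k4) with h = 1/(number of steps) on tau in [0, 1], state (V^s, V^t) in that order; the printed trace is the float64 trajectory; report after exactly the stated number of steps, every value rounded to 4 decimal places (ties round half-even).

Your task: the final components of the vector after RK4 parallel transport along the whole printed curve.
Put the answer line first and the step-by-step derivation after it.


Answer: V^s = 1.3750, V^t = 1.7500

gamma'(tau) = (1/2 + tau, 1 + (3/2)*tau); f(tau, V)^k = -Gamma^k_ij(gamma(tau)) gamma'^i(tau) V^j; h = 1/2; intermediate values shown to 6 dp
curve data and Christoffel symbols at the stage parameters:
  tau = 0.000000: gamma = (0.500000, -0.500000), gamma' = (0.500000, 1.000000); Gamma_sss = 0.000000, Gamma_sst = 0.000000, Gamma_stt = 0.000000, Gamma_tss = 0.000000, Gamma_tst = 0.000000, Gamma_ttt = 0.000000
  tau = 0.250000: gamma = (0.656250, -0.203125), gamma' = (0.750000, 1.375000); Gamma_sss = 0.000000, Gamma_sst = 0.000000, Gamma_stt = 0.000000, Gamma_tss = 0.000000, Gamma_tst = 0.000000, Gamma_ttt = 0.000000
  tau = 0.500000: gamma = (0.875000, 0.187500), gamma' = (1.000000, 1.750000); Gamma_sss = 0.000000, Gamma_sst = 0.000000, Gamma_stt = 0.000000, Gamma_tss = 0.000000, Gamma_tst = 0.000000, Gamma_ttt = 0.000000
  tau = 0.750000: gamma = (1.156250, 0.671875), gamma' = (1.250000, 2.125000); Gamma_sss = 0.000000, Gamma_sst = 0.000000, Gamma_stt = 0.000000, Gamma_tss = 0.000000, Gamma_tst = 0.000000, Gamma_ttt = 0.000000
  tau = 1.000000: gamma = (1.500000, 1.250000), gamma' = (1.500000, 2.500000); Gamma_sss = 0.000000, Gamma_sst = 0.000000, Gamma_stt = 0.000000, Gamma_tss = 0.000000, Gamma_tst = 0.000000, Gamma_ttt = 0.000000
step 0: V^s = 1.3750, V^t = 1.7500
step 1: k1 = (0.000000, 0.000000), k2 = (0.000000, 0.000000), k3 = (0.000000, 0.000000), k4 = (0.000000, 0.000000); V <- V + (h/6)(k1 + 2k2 + 2k3 + k4): V^s = 1.3750, V^t = 1.7500
step 2: k1 = (0.000000, 0.000000), k2 = (0.000000, 0.000000), k3 = (0.000000, 0.000000), k4 = (0.000000, 0.000000); V <- V + (h/6)(k1 + 2k2 + 2k3 + k4): V^s = 1.3750, V^t = 1.7500


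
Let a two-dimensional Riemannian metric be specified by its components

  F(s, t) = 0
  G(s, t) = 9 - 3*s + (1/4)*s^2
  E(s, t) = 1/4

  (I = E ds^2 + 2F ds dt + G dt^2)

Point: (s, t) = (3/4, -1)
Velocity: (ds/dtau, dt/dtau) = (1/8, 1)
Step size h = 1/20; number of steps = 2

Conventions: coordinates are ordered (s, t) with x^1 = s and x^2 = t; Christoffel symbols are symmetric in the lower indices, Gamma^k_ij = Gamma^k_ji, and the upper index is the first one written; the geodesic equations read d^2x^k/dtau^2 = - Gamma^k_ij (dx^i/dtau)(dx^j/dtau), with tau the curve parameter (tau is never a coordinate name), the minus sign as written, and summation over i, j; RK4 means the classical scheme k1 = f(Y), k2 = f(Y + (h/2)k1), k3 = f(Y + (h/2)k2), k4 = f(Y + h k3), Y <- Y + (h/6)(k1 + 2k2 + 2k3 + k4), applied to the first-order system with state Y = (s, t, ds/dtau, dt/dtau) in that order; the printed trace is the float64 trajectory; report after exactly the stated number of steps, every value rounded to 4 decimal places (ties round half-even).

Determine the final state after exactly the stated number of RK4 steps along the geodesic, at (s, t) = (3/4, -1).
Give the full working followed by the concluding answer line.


f(Y) = (ds/dtau, dt/dtau, -Gamma^s_ij Y'^i Y'^j, -Gamma^t_ij Y'^i Y'^j) with the Gammas evaluated at the stage position; h = 0.050000; intermediate values shown to 6 dp
step 0: s = 0.7500, t = -1.0000, ds/dtau = 0.1250, dt/dtau = 1.0000
step 1:
  k1: at (s, t) = (0.750000, -1.000000), (ds/dtau, dt/dtau) = (0.125000, 1.000000); Gamma_sss = 0.000000, Gamma_sst = 0.000000, Gamma_stt = 5.250000, Gamma_tss = 0.000000, Gamma_tst = -0.190476, Gamma_ttt = 0.000000; k1 = (0.125000, 1.000000, -5.250000, 0.047619)
  k2: at (s, t) = (0.753125, -0.975000), (ds/dtau, dt/dtau) = (-0.006250, 1.001190); Gamma_sss = 0.000000, Gamma_sst = 0.000000, Gamma_stt = 5.246875, Gamma_tss = 0.000000, Gamma_tst = -0.190590, Gamma_ttt = 0.000000; k2 = (-0.006250, 1.001190, -5.259375, -0.002385)
  k3: at (s, t) = (0.749844, -0.974970), (ds/dtau, dt/dtau) = (-0.006484, 0.999940); Gamma_sss = 0.000000, Gamma_sst = 0.000000, Gamma_stt = 5.250156, Gamma_tss = 0.000000, Gamma_tst = -0.190471, Gamma_ttt = 0.000000; k3 = (-0.006484, 0.999940, -5.249530, -0.002470)
  k4: at (s, t) = (0.749676, -0.950003), (ds/dtau, dt/dtau) = (-0.137477, 0.999876); Gamma_sss = 0.000000, Gamma_sst = 0.000000, Gamma_stt = 5.250324, Gamma_tss = 0.000000, Gamma_tst = -0.190464, Gamma_ttt = 0.000000; k4 = (-0.137477, 0.999876, -5.249027, -0.052362)
  Y <- Y + (h/6)(k1 + 2k2 + 2k3 + k4): s = 0.7497, t = -0.9500, ds/dtau = -0.1376, dt/dtau = 0.9999
step 2:
  k1: at (s, t) = (0.749684, -0.949982), (ds/dtau, dt/dtau) = (-0.137640, 0.999880); Gamma_sss = 0.000000, Gamma_sst = 0.000000, Gamma_stt = 5.250316, Gamma_tss = 0.000000, Gamma_tst = -0.190465, Gamma_ttt = 0.000000; k1 = (-0.137640, 0.999880, -5.249052, -0.052425)
  k2: at (s, t) = (0.746243, -0.924985), (ds/dtau, dt/dtau) = (-0.268867, 0.998569); Gamma_sss = 0.000000, Gamma_sst = 0.000000, Gamma_stt = 5.253757, Gamma_tss = 0.000000, Gamma_tst = -0.190340, Gamma_ttt = 0.000000; k2 = (-0.268867, 0.998569, -5.238731, -0.102206)
  k3: at (s, t) = (0.742962, -0.925018), (ds/dtau, dt/dtau) = (-0.268609, 0.997324); Gamma_sss = 0.000000, Gamma_sst = 0.000000, Gamma_stt = 5.257038, Gamma_tss = 0.000000, Gamma_tst = -0.190221, Gamma_ttt = 0.000000; k3 = (-0.268609, 0.997324, -5.228944, -0.101917)
  k4: at (s, t) = (0.736253, -0.900116), (ds/dtau, dt/dtau) = (-0.399088, 0.994784); Gamma_sss = 0.000000, Gamma_sst = 0.000000, Gamma_stt = 5.263747, Gamma_tss = 0.000000, Gamma_tst = -0.189979, Gamma_ttt = 0.000000; k4 = (-0.399088, 0.994784, -5.208975, -0.150845)
  Y <- Y + (h/6)(k1 + 2k2 + 2k3 + k4): s = 0.7363, t = -0.9001, ds/dtau = -0.3993, dt/dtau = 0.9948

Answer: s = 0.7363, t = -0.9001, ds/dtau = -0.3993, dt/dtau = 0.9948


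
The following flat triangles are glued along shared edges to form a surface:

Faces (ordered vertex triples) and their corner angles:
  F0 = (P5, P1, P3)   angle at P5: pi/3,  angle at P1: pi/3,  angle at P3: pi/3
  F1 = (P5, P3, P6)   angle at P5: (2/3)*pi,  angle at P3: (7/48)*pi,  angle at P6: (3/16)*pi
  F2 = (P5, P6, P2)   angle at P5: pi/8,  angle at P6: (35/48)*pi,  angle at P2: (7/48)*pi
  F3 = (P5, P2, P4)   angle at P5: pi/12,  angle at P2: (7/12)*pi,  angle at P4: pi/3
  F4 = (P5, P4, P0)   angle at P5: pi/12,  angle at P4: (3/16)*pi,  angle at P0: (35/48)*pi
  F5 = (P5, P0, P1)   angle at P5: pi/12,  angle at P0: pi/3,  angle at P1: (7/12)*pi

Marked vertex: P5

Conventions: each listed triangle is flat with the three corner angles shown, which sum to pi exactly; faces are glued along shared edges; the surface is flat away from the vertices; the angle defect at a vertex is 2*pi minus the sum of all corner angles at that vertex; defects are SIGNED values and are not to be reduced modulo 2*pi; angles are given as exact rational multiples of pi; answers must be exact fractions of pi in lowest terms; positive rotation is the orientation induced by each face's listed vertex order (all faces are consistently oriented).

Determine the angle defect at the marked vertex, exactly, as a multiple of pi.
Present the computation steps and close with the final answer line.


Sum of corner angles at P5: (11/8)*pi
defect = 2*pi - (11/8)*pi

Answer: defect(P5) = (5/8)*pi


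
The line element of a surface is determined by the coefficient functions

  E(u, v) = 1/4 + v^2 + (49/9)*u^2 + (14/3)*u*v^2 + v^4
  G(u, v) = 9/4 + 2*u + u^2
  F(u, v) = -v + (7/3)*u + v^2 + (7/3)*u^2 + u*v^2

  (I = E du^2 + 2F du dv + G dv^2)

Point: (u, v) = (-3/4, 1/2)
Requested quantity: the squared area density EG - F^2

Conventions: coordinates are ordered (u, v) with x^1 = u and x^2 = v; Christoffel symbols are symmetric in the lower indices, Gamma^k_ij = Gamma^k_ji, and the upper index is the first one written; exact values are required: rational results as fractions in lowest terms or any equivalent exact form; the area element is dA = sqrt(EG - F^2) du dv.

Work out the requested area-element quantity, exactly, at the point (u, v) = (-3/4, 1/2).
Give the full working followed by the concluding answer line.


E = 11/4, F = -7/8, G = 21/16; EG - F^2 = 91/32

Answer: EG - F^2 = 91/32


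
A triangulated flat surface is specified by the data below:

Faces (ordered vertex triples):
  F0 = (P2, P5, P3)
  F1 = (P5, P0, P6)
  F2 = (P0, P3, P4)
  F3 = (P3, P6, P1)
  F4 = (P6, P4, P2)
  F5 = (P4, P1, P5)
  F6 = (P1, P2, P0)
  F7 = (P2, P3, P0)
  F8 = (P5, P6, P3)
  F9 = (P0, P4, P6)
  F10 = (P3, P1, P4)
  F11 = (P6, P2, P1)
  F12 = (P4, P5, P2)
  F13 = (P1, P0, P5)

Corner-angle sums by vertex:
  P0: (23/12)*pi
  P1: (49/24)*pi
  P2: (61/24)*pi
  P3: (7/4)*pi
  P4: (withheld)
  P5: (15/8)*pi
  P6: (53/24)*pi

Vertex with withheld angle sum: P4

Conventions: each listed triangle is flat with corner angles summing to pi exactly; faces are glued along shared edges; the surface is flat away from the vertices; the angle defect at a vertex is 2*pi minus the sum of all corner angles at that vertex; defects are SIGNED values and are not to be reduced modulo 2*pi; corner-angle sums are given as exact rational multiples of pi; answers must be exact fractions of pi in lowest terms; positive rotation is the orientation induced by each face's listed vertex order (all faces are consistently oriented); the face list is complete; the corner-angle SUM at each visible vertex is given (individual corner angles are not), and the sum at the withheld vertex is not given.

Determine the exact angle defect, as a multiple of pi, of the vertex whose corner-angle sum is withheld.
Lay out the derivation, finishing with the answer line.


V = 7, E = 21, F = 14; chi = V - E + F = 0
Gauss-Bonnet: total defect = 2*pi*chi = 0; visible defects sum to -pi/3

Answer: defect(P4) = pi/3


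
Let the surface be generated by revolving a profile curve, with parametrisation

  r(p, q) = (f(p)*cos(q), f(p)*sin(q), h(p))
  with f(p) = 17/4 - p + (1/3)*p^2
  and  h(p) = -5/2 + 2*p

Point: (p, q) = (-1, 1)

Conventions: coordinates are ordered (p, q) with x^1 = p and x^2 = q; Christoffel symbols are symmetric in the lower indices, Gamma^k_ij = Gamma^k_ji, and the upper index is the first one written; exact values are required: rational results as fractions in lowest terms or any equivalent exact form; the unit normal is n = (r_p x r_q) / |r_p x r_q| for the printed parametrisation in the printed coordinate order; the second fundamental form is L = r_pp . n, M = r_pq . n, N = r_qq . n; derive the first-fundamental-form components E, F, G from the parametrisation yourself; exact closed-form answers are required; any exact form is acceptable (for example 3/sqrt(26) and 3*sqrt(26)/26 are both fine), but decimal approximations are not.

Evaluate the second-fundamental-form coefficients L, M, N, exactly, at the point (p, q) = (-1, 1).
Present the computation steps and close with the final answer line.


f = 67/12, f' = -5/3, f'' = 2/3, h' = 2, h'' = 0
E = 61/9, F = 0, G = 4489/144; answer radicand W^2 = 61/9
unnormalised second-form numerators: l = -4/3, m = 0, n = 67/6; L = l/sqrt(61/9), and similarly M = m/sqrt(W^2), N = n/sqrt(W^2)

Answer: L = -4*sqrt(61)/61, M = 0, N = 67*sqrt(61)/122


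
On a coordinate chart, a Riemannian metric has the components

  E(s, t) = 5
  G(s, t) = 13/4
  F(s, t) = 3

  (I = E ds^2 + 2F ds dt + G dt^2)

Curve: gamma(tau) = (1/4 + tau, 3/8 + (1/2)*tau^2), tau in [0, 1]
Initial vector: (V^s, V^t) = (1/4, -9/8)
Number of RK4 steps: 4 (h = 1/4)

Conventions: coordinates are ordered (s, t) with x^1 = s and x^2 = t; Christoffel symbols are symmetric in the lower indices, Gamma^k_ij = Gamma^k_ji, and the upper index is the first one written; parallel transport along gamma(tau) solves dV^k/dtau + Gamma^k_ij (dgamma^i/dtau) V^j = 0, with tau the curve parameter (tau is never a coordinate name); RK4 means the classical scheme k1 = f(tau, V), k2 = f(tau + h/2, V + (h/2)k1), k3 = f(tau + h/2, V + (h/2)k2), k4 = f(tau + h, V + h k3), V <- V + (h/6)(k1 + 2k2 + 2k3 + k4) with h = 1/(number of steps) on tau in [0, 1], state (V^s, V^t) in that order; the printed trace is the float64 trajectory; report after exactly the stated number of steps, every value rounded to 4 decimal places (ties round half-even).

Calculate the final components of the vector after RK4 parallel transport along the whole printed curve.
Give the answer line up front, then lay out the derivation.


Answer: V^s = 0.2500, V^t = -1.1250

gamma'(tau) = (1, tau); f(tau, V)^k = -Gamma^k_ij(gamma(tau)) gamma'^i(tau) V^j; h = 1/4; intermediate values shown to 6 dp
curve data and Christoffel symbols at the stage parameters:
  tau = 0.000000: gamma = (0.250000, 0.375000), gamma' = (1.000000, 0.000000); Gamma_sss = 0.000000, Gamma_sst = 0.000000, Gamma_stt = 0.000000, Gamma_tss = 0.000000, Gamma_tst = 0.000000, Gamma_ttt = 0.000000
  tau = 0.125000: gamma = (0.375000, 0.382812), gamma' = (1.000000, 0.125000); Gamma_sss = 0.000000, Gamma_sst = 0.000000, Gamma_stt = 0.000000, Gamma_tss = 0.000000, Gamma_tst = 0.000000, Gamma_ttt = 0.000000
  tau = 0.250000: gamma = (0.500000, 0.406250), gamma' = (1.000000, 0.250000); Gamma_sss = 0.000000, Gamma_sst = 0.000000, Gamma_stt = 0.000000, Gamma_tss = 0.000000, Gamma_tst = 0.000000, Gamma_ttt = 0.000000
  tau = 0.375000: gamma = (0.625000, 0.445312), gamma' = (1.000000, 0.375000); Gamma_sss = 0.000000, Gamma_sst = 0.000000, Gamma_stt = 0.000000, Gamma_tss = 0.000000, Gamma_tst = 0.000000, Gamma_ttt = 0.000000
  tau = 0.500000: gamma = (0.750000, 0.500000), gamma' = (1.000000, 0.500000); Gamma_sss = 0.000000, Gamma_sst = 0.000000, Gamma_stt = 0.000000, Gamma_tss = 0.000000, Gamma_tst = 0.000000, Gamma_ttt = 0.000000
  tau = 0.625000: gamma = (0.875000, 0.570312), gamma' = (1.000000, 0.625000); Gamma_sss = 0.000000, Gamma_sst = 0.000000, Gamma_stt = 0.000000, Gamma_tss = 0.000000, Gamma_tst = 0.000000, Gamma_ttt = 0.000000
  tau = 0.750000: gamma = (1.000000, 0.656250), gamma' = (1.000000, 0.750000); Gamma_sss = 0.000000, Gamma_sst = 0.000000, Gamma_stt = 0.000000, Gamma_tss = 0.000000, Gamma_tst = 0.000000, Gamma_ttt = 0.000000
  tau = 0.875000: gamma = (1.125000, 0.757812), gamma' = (1.000000, 0.875000); Gamma_sss = 0.000000, Gamma_sst = 0.000000, Gamma_stt = 0.000000, Gamma_tss = 0.000000, Gamma_tst = 0.000000, Gamma_ttt = 0.000000
  tau = 1.000000: gamma = (1.250000, 0.875000), gamma' = (1.000000, 1.000000); Gamma_sss = 0.000000, Gamma_sst = 0.000000, Gamma_stt = 0.000000, Gamma_tss = 0.000000, Gamma_tst = 0.000000, Gamma_ttt = 0.000000
step 0: V^s = 0.2500, V^t = -1.1250
step 1: k1 = (0.000000, 0.000000), k2 = (0.000000, 0.000000), k3 = (0.000000, 0.000000), k4 = (0.000000, 0.000000); V <- V + (h/6)(k1 + 2k2 + 2k3 + k4): V^s = 0.2500, V^t = -1.1250
step 2: k1 = (0.000000, 0.000000), k2 = (0.000000, 0.000000), k3 = (0.000000, 0.000000), k4 = (0.000000, 0.000000); V <- V + (h/6)(k1 + 2k2 + 2k3 + k4): V^s = 0.2500, V^t = -1.1250
step 3: k1 = (0.000000, 0.000000), k2 = (0.000000, 0.000000), k3 = (0.000000, 0.000000), k4 = (0.000000, 0.000000); V <- V + (h/6)(k1 + 2k2 + 2k3 + k4): V^s = 0.2500, V^t = -1.1250
step 4: k1 = (0.000000, 0.000000), k2 = (0.000000, 0.000000), k3 = (0.000000, 0.000000), k4 = (0.000000, 0.000000); V <- V + (h/6)(k1 + 2k2 + 2k3 + k4): V^s = 0.2500, V^t = -1.1250


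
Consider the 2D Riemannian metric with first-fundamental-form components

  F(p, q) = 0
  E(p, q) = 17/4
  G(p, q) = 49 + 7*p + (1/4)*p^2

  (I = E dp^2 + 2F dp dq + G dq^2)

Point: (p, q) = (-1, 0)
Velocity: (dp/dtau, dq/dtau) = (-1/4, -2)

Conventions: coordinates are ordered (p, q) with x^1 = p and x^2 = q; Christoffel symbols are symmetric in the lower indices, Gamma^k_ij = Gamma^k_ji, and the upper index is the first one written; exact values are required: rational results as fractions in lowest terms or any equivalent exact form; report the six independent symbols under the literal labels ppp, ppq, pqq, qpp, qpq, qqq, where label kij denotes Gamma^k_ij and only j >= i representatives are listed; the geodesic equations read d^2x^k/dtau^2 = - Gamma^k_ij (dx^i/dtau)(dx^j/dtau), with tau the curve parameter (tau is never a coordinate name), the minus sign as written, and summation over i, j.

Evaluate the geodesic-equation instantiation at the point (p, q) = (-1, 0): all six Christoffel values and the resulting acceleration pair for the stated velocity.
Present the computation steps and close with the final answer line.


E = 17/4, F = 0, G = 169/4 at the point
E_p = 0, E_q = 0, F_p = 0, F_q = 0, G_p = 13/2, G_q = 0
EG - F^2 = 2873/16;  g^inv = (16/2873) * [[169/4, 0], [0, 17/4]]
first-kind symbols [ij,l] = (1/2)(d_i g_jl + d_j g_il - d_l g_ij): [pp,p] = E_p/2 = 0, [pp,q] = F_p - E_q/2 = 0, [pq,p] = E_q/2 = 0, [pq,q] = G_p/2 = 13/4, [qq,p] = F_q - G_p/2 = -13/4, [qq,q] = G_q/2 = 0
Gamma^p_ij = (G*[ij,p] - F*[ij,q])/(EG - F^2), Gamma^q_ij = (E*[ij,q] - F*[ij,p])/(EG - F^2)
Gamma_ppp = 0, Gamma_ppq = 0, Gamma_pqq = -13/17, Gamma_qpp = 0, Gamma_qpq = 1/13, Gamma_qqq = 0
d^2p/dtau^2 = -(Gamma_ppp*(-1/4)^2 + 2*Gamma_ppq*(-1/4)*(-2) + Gamma_pqq*(-2)^2) = 52/17
d^2q/dtau^2 = -(Gamma_qpp*(-1/4)^2 + 2*Gamma_qpq*(-1/4)*(-2) + Gamma_qqq*(-2)^2) = -1/13

Answer: Gamma_ppp = 0, Gamma_ppq = 0, Gamma_pqq = -13/17, Gamma_qpp = 0, Gamma_qpq = 1/13, Gamma_qqq = 0; accelerations (d^2p/dtau^2, d^2q/dtau^2) = (52/17, -1/13)


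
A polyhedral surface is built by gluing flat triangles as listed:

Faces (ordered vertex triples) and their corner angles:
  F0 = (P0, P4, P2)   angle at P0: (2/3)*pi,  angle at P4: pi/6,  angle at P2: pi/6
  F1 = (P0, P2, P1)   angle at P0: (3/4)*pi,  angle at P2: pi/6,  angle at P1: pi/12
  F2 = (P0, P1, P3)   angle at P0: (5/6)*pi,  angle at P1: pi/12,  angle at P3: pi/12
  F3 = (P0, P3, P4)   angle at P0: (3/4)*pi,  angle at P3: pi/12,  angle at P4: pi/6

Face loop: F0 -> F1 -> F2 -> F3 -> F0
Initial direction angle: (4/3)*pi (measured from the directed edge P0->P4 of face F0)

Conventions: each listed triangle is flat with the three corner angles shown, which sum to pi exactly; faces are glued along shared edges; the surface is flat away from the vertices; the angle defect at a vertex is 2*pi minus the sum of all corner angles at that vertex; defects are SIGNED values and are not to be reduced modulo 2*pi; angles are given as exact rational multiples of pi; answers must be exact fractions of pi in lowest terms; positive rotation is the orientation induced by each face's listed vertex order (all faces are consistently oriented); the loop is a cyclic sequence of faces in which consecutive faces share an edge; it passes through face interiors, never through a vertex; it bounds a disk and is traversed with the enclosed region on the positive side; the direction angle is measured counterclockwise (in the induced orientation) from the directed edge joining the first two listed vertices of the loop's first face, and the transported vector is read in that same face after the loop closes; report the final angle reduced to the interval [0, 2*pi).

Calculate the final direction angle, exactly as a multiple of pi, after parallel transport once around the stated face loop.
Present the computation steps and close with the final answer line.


enclosed vertex P0: corner angles sum to 3*pi, defect = 2*pi - 3*pi = -pi
summing the enclosed defects onto the initial angle, mod 2*pi in the induced orientation:
final angle = (4/3)*pi - pi = pi/3 (mod 2*pi)

Answer: final direction angle = pi/3


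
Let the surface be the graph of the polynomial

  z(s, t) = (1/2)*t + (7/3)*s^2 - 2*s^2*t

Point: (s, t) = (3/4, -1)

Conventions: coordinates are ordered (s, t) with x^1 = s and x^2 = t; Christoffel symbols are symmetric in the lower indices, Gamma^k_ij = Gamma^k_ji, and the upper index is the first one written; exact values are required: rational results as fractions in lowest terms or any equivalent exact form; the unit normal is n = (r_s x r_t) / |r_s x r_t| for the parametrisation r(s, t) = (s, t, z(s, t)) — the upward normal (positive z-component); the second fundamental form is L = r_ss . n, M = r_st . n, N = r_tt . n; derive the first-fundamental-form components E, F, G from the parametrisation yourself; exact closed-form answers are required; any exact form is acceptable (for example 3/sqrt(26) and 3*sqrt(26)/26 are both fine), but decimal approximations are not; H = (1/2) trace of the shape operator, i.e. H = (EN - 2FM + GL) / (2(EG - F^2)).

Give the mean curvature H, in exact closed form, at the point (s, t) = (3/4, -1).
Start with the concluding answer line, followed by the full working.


Answer: H = -1352*sqrt(57)/477603

z_s = 13/2, z_t = -5/8, z_ss = 26/3, z_st = -3, z_tt = 0
E = 173/4, F = -65/16, G = 89/64; answer radicand W^2 = 2793/64
unnormalised second-form numerators: l = 26/3, m = -3, n = 0; L = l/sqrt(2793/64), and similarly M = m/sqrt(W^2), N = n/sqrt(W^2)
H = (E*n - 2*F*m + G*l) / (2*(EG - F^2)*sqrt(W^2)); E*n - 2*F*m + G*l = -1183/96, EG - F^2 = 2793/64, so H = (-169/1197)/sqrt(2793/64)
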